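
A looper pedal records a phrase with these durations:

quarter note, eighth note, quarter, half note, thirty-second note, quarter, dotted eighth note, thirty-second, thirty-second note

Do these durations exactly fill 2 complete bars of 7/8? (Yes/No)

One bar of 7/8 = 28 thirty-second notes, so 2 bars = 56.
Each duration in thirty-second notes: quarter note = 8; eighth note = 4; quarter = 8; half note = 16; thirty-second note = 1; quarter = 8; dotted eighth note = 6; thirty-second = 1; thirty-second note = 1.
Altogether 8 + 4 + 8 + 16 + 1 + 8 + 6 + 1 + 1 = 53.
53 falls short of 56, so the answer is No.

No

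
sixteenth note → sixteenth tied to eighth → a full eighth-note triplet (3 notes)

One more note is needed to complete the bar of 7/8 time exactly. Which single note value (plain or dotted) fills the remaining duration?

The bar of 7/8 = 14 sixteenth notes.
In sixteenth notes: sixteenth note = 1; sixteenth tied to eighth (sixteenth + eighth) = 3; a full eighth-note triplet (3 notes) (three triplet eighths span one quarter) = 4.
Sum: 1 + 3 + 4 = 8.
Remaining: 14 − 8 = 6 sixteenth notes, which is a dotted quarter note.

dotted quarter note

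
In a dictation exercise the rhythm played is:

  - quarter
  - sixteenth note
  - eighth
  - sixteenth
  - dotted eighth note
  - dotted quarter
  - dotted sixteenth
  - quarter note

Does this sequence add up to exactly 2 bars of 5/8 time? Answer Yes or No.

No

One bar of 5/8 = 20 thirty-second notes, so 2 bars = 40.
Convert each value to thirty-second notes: quarter = 8; sixteenth note = 2; eighth = 4; sixteenth = 2; dotted eighth note = 6; dotted quarter = 12; dotted sixteenth = 3; quarter note = 8.
Adding: 8 + 2 + 4 + 2 + 6 + 12 + 3 + 8 = 45.
45 exceeds 40, so the answer is No.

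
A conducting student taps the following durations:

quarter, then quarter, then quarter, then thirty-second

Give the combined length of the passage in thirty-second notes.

In thirty-second notes: quarter = 8; quarter = 8; quarter = 8; thirty-second = 1.
Total: 8 + 8 + 8 + 1 = 25 thirty-second notes.

25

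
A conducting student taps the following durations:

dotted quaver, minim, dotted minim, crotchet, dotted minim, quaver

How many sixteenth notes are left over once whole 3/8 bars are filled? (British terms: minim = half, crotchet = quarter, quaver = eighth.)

One bar of 3/8 = 6 sixteenth notes.
Each duration in sixteenth notes: dotted quaver = 3; minim = 8; dotted minim = 12; crotchet = 4; dotted minim = 12; quaver = 2.
Total: 3 + 8 + 12 + 4 + 12 + 2 = 41.
41 ÷ 6 = 6 complete bars with 5 sixteenth notes remaining.

5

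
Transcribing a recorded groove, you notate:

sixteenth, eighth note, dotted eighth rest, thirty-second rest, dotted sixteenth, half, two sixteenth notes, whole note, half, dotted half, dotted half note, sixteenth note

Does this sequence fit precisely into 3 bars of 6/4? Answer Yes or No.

One bar of 6/4 = 48 thirty-second notes, so 3 bars = 144.
Express everything in thirty-second notes: sixteenth = 2; eighth note = 4; dotted eighth rest = 6; thirty-second rest = 1; dotted sixteenth = 3; half = 16; sixteenth note = 2; sixteenth note = 2; whole note = 32; half = 16; dotted half = 24; dotted half note = 24; sixteenth note = 2.
Altogether 2 + 4 + 6 + 1 + 3 + 16 + 2 + 2 + 32 + 16 + 24 + 24 + 2 = 134.
134 falls short of 144, so the answer is No.

No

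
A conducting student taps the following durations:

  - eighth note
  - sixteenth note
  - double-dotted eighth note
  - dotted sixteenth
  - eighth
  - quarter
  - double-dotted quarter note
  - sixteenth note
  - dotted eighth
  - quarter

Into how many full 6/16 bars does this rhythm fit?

4

One bar of 6/16 = 12 thirty-second notes.
In thirty-second notes: eighth note = 4; sixteenth note = 2; double-dotted eighth note = 7; dotted sixteenth = 3; eighth = 4; quarter = 8; double-dotted quarter note = 14; sixteenth note = 2; dotted eighth = 6; quarter = 8.
Altogether 4 + 2 + 7 + 3 + 4 + 8 + 14 + 2 + 6 + 8 = 58.
58 ÷ 12 = 4 complete bars with 10 left over.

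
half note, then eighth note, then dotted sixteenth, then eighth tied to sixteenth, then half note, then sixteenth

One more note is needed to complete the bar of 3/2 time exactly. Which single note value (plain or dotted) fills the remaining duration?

The bar of 3/2 = 48 thirty-second notes.
Each duration in thirty-second notes: half note = 16; eighth note = 4; dotted sixteenth = 3; eighth tied to sixteenth (eighth + sixteenth) = 6; half note = 16; sixteenth = 2.
Altogether 16 + 4 + 3 + 6 + 16 + 2 = 47.
Remaining: 48 − 47 = 1 thirty-second note, which is a thirty-second note.

thirty-second note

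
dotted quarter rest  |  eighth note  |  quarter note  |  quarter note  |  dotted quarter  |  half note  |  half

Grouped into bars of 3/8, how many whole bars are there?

6

One bar of 3/8 = 3 eighth notes.
In eighth notes: dotted quarter rest = 3; eighth note = 1; quarter note = 2; quarter note = 2; dotted quarter = 3; half note = 4; half = 4.
Altogether 3 + 1 + 2 + 2 + 3 + 4 + 4 = 19.
19 ÷ 3 = 6 complete bars with 1 left over.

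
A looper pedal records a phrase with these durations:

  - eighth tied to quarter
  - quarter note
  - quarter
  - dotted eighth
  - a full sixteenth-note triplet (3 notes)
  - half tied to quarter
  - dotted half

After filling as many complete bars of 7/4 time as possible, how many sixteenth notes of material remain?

15

One bar of 7/4 = 28 sixteenth notes.
Convert each value to sixteenth notes: eighth tied to quarter (eighth + quarter) = 6; quarter note = 4; quarter = 4; dotted eighth = 3; a full sixteenth-note triplet (3 notes) (three triplet sixteenths span one eighth) = 2; half tied to quarter (half + quarter) = 12; dotted half = 12.
Total: 6 + 4 + 4 + 3 + 2 + 12 + 12 = 43.
43 ÷ 28 = 1 complete bar with 15 sixteenth notes remaining.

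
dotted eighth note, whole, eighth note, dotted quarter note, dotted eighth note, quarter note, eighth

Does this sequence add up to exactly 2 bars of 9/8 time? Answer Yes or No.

One bar of 9/8 = 18 sixteenth notes, so 2 bars = 36.
In sixteenth notes: dotted eighth note = 3; whole = 16; eighth note = 2; dotted quarter note = 6; dotted eighth note = 3; quarter note = 4; eighth = 2.
Altogether 3 + 16 + 2 + 6 + 3 + 4 + 2 = 36.
36 equals 36, so the answer is Yes.

Yes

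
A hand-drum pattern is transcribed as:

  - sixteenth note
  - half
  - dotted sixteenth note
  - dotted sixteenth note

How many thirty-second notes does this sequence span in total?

Working in thirty-second notes: sixteenth note = 2; half = 16; dotted sixteenth note = 3; dotted sixteenth note = 3.
Sum: 2 + 16 + 3 + 3 = 24 thirty-second notes.

24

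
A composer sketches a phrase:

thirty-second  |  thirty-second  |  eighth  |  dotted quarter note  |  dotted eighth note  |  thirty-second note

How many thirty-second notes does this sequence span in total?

25

Each duration in thirty-second notes: thirty-second = 1; thirty-second = 1; eighth = 4; dotted quarter note = 12; dotted eighth note = 6; thirty-second note = 1.
Sum: 1 + 1 + 4 + 12 + 6 + 1 = 25 thirty-second notes.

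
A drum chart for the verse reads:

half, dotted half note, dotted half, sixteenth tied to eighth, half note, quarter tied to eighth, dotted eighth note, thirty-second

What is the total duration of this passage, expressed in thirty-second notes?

105

In thirty-second notes: half = 16; dotted half note = 24; dotted half = 24; sixteenth tied to eighth (sixteenth + eighth) = 6; half note = 16; quarter tied to eighth (quarter + eighth) = 12; dotted eighth note = 6; thirty-second = 1.
Total: 16 + 24 + 24 + 6 + 16 + 12 + 6 + 1 = 105 thirty-second notes.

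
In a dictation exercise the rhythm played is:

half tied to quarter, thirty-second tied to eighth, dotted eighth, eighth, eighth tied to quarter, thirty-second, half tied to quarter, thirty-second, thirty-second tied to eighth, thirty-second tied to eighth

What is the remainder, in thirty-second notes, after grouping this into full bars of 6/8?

One bar of 6/8 = 24 thirty-second notes.
Each duration in thirty-second notes: half tied to quarter (half + quarter) = 24; thirty-second tied to eighth (thirty-second + eighth) = 5; dotted eighth = 6; eighth = 4; eighth tied to quarter (eighth + quarter) = 12; thirty-second = 1; half tied to quarter (half + quarter) = 24; thirty-second = 1; thirty-second tied to eighth (thirty-second + eighth) = 5; thirty-second tied to eighth (thirty-second + eighth) = 5.
Altogether 24 + 5 + 6 + 4 + 12 + 1 + 24 + 1 + 5 + 5 = 87.
87 ÷ 24 = 3 complete bars with 15 thirty-second notes remaining.

15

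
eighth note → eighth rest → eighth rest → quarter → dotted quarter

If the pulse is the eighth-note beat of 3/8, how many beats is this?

One eighth-note beat = 2 sixteenth notes.
Working in sixteenth notes: eighth note = 2; eighth rest = 2; eighth rest = 2; quarter = 4; dotted quarter = 6.
Total: 2 + 2 + 2 + 4 + 6 = 16.
16 ÷ 2 = 8 beats.

8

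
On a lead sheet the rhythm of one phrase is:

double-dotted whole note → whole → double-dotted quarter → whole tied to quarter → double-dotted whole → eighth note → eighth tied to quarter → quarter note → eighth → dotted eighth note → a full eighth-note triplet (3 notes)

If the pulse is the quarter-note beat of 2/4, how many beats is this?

30

One quarter-note beat = 4 sixteenth notes.
Convert each value to sixteenth notes: double-dotted whole note = 28; whole = 16; double-dotted quarter = 7; whole tied to quarter (whole + quarter) = 20; double-dotted whole = 28; eighth note = 2; eighth tied to quarter (eighth + quarter) = 6; quarter note = 4; eighth = 2; dotted eighth note = 3; a full eighth-note triplet (3 notes) (three triplet eighths span one quarter) = 4.
Adding: 28 + 16 + 7 + 20 + 28 + 2 + 6 + 4 + 2 + 3 + 4 = 120.
120 ÷ 4 = 30 beats.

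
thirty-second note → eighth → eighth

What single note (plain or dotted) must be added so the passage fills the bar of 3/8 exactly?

dotted sixteenth note

The bar of 3/8 = 12 thirty-second notes.
In thirty-second notes: thirty-second note = 1; eighth = 4; eighth = 4.
Adding: 1 + 4 + 4 = 9.
Remaining: 12 − 9 = 3 thirty-second notes, which is a dotted sixteenth note.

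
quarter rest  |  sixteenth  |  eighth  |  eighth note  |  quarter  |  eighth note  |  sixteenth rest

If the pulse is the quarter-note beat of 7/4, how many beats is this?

4

One quarter-note beat = 4 sixteenth notes.
Each duration in sixteenth notes: quarter rest = 4; sixteenth = 1; eighth = 2; eighth note = 2; quarter = 4; eighth note = 2; sixteenth rest = 1.
Total: 4 + 1 + 2 + 2 + 4 + 2 + 1 = 16.
16 ÷ 4 = 4 beats.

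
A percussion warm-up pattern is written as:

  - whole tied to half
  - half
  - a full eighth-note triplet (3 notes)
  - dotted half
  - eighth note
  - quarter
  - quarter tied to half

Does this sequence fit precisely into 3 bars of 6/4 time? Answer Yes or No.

No

One bar of 6/4 = 12 eighth notes, so 3 bars = 36.
Convert each value to eighth notes: whole tied to half (whole + half) = 12; half = 4; a full eighth-note triplet (3 notes) (three triplet eighths span one quarter) = 2; dotted half = 6; eighth note = 1; quarter = 2; quarter tied to half (quarter + half) = 6.
Sum: 12 + 4 + 2 + 6 + 1 + 2 + 6 = 33.
33 falls short of 36, so the answer is No.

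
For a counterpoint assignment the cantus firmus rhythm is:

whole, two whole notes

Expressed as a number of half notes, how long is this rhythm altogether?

6

In half notes: whole = 2; whole note = 2; whole note = 2.
Altogether 2 + 2 + 2 = 6 half notes.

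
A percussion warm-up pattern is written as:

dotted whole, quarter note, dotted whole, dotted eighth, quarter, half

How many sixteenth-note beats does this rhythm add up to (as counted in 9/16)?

67

One sixteenth-note beat = 2 thirty-second notes.
Working in thirty-second notes: dotted whole = 48; quarter note = 8; dotted whole = 48; dotted eighth = 6; quarter = 8; half = 16.
Adding: 48 + 8 + 48 + 6 + 8 + 16 = 134.
134 ÷ 2 = 67 beats.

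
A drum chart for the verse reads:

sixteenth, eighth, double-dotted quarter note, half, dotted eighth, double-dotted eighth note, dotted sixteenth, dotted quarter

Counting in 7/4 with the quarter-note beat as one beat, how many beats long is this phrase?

One quarter-note beat = 8 thirty-second notes.
Express everything in thirty-second notes: sixteenth = 2; eighth = 4; double-dotted quarter note = 14; half = 16; dotted eighth = 6; double-dotted eighth note = 7; dotted sixteenth = 3; dotted quarter = 12.
Adding: 2 + 4 + 14 + 16 + 6 + 7 + 3 + 12 = 64.
64 ÷ 8 = 8 beats.

8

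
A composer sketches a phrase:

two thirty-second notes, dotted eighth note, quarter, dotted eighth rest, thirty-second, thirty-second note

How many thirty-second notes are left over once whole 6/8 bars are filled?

One bar of 6/8 = 24 thirty-second notes.
Each duration in thirty-second notes: thirty-second note = 1; thirty-second note = 1; dotted eighth note = 6; quarter = 8; dotted eighth rest = 6; thirty-second = 1; thirty-second note = 1.
Altogether 1 + 1 + 6 + 8 + 6 + 1 + 1 = 24.
24 ÷ 24 = 1 complete bar with 0 thirty-second notes remaining.

0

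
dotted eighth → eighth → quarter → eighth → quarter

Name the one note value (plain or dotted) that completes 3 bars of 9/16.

dotted half note

3 bars of 9/16 = 27 sixteenth notes.
Each duration in sixteenth notes: dotted eighth = 3; eighth = 2; quarter = 4; eighth = 2; quarter = 4.
Total: 3 + 2 + 4 + 2 + 4 = 15.
Remaining: 27 − 15 = 12 sixteenth notes, which is a dotted half note.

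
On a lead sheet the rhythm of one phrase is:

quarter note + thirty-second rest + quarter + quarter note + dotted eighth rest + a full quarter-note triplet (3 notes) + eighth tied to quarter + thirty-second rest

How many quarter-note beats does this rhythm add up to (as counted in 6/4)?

One quarter-note beat = 8 thirty-second notes.
Convert each value to thirty-second notes: quarter note = 8; thirty-second rest = 1; quarter = 8; quarter note = 8; dotted eighth rest = 6; a full quarter-note triplet (3 notes) (three triplet quarters span one half) = 16; eighth tied to quarter (eighth + quarter) = 12; thirty-second rest = 1.
Total: 8 + 1 + 8 + 8 + 6 + 16 + 12 + 1 = 60.
60 ÷ 8 = 7.5 beats.

7.5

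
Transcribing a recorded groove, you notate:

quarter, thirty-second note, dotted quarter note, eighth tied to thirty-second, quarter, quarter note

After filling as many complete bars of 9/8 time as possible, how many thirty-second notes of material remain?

One bar of 9/8 = 36 thirty-second notes.
Working in thirty-second notes: quarter = 8; thirty-second note = 1; dotted quarter note = 12; eighth tied to thirty-second (eighth + thirty-second) = 5; quarter = 8; quarter note = 8.
Adding: 8 + 1 + 12 + 5 + 8 + 8 = 42.
42 ÷ 36 = 1 complete bar with 6 thirty-second notes remaining.

6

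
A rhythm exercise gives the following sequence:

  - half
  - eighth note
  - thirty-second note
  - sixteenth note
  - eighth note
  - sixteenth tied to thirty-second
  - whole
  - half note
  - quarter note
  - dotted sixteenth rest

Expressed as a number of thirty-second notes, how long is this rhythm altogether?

Each duration in thirty-second notes: half = 16; eighth note = 4; thirty-second note = 1; sixteenth note = 2; eighth note = 4; sixteenth tied to thirty-second (sixteenth + thirty-second) = 3; whole = 32; half note = 16; quarter note = 8; dotted sixteenth rest = 3.
Adding: 16 + 4 + 1 + 2 + 4 + 3 + 32 + 16 + 8 + 3 = 89 thirty-second notes.

89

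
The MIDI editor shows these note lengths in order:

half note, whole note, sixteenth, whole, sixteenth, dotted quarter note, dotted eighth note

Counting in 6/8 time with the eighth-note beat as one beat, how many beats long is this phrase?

One eighth-note beat = 2 sixteenth notes.
In sixteenth notes: half note = 8; whole note = 16; sixteenth = 1; whole = 16; sixteenth = 1; dotted quarter note = 6; dotted eighth note = 3.
Total: 8 + 16 + 1 + 16 + 1 + 6 + 3 = 51.
51 ÷ 2 = 25.5 beats.

25.5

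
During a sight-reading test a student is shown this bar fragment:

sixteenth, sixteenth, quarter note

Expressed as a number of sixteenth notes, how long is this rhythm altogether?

6

Each duration in sixteenth notes: sixteenth = 1; sixteenth = 1; quarter note = 4.
Adding: 1 + 1 + 4 = 6 sixteenth notes.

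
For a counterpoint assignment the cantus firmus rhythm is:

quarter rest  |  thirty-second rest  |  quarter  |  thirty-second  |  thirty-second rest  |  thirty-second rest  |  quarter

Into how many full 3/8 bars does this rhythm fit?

One bar of 3/8 = 12 thirty-second notes.
Convert each value to thirty-second notes: quarter rest = 8; thirty-second rest = 1; quarter = 8; thirty-second = 1; thirty-second rest = 1; thirty-second rest = 1; quarter = 8.
Total: 8 + 1 + 8 + 1 + 1 + 1 + 8 = 28.
28 ÷ 12 = 2 complete bars with 4 left over.

2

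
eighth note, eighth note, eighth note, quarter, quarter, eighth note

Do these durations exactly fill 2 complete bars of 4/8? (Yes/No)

One bar of 4/8 = 4 eighth notes, so 2 bars = 8.
Express everything in eighth notes: eighth note = 1; eighth note = 1; eighth note = 1; quarter = 2; quarter = 2; eighth note = 1.
Total: 1 + 1 + 1 + 2 + 2 + 1 = 8.
8 equals 8, so the answer is Yes.

Yes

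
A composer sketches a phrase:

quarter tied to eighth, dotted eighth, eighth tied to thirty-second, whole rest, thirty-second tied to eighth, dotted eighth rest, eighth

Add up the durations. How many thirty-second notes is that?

Working in thirty-second notes: quarter tied to eighth (quarter + eighth) = 12; dotted eighth = 6; eighth tied to thirty-second (eighth + thirty-second) = 5; whole rest = 32; thirty-second tied to eighth (thirty-second + eighth) = 5; dotted eighth rest = 6; eighth = 4.
Altogether 12 + 6 + 5 + 32 + 5 + 6 + 4 = 70 thirty-second notes.

70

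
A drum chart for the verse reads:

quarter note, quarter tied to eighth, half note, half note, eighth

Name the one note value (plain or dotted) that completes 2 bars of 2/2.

2 bars of 2/2 = 16 eighth notes.
Each duration in eighth notes: quarter note = 2; quarter tied to eighth (quarter + eighth) = 3; half note = 4; half note = 4; eighth = 1.
Adding: 2 + 3 + 4 + 4 + 1 = 14.
Remaining: 16 − 14 = 2 eighth notes, which is a quarter note.

quarter note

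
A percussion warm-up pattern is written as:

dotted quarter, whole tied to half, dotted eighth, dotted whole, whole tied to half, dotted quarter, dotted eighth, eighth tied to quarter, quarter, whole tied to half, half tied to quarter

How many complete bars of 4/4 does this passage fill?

One bar of 4/4 = 16 sixteenth notes.
Each duration in sixteenth notes: dotted quarter = 6; whole tied to half (whole + half) = 24; dotted eighth = 3; dotted whole = 24; whole tied to half (whole + half) = 24; dotted quarter = 6; dotted eighth = 3; eighth tied to quarter (eighth + quarter) = 6; quarter = 4; whole tied to half (whole + half) = 24; half tied to quarter (half + quarter) = 12.
Altogether 6 + 24 + 3 + 24 + 24 + 6 + 3 + 6 + 4 + 24 + 12 = 136.
136 ÷ 16 = 8 complete bars with 8 left over.

8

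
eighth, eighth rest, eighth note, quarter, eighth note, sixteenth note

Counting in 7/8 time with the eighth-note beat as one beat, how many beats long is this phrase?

6.5

One eighth-note beat = 2 sixteenth notes.
Express everything in sixteenth notes: eighth = 2; eighth rest = 2; eighth note = 2; quarter = 4; eighth note = 2; sixteenth note = 1.
Sum: 2 + 2 + 2 + 4 + 2 + 1 = 13.
13 ÷ 2 = 6.5 beats.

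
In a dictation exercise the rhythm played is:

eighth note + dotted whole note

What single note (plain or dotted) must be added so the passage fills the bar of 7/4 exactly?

The bar of 7/4 = 14 eighth notes.
Convert each value to eighth notes: eighth note = 1; dotted whole note = 12.
Sum: 1 + 12 = 13.
Remaining: 14 − 13 = 1 eighth note, which is a eighth note.

eighth note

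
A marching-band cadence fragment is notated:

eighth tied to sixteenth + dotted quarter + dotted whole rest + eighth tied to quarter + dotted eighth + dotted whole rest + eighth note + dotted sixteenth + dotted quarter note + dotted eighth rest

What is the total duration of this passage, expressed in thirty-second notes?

Express everything in thirty-second notes: eighth tied to sixteenth (eighth + sixteenth) = 6; dotted quarter = 12; dotted whole rest = 48; eighth tied to quarter (eighth + quarter) = 12; dotted eighth = 6; dotted whole rest = 48; eighth note = 4; dotted sixteenth = 3; dotted quarter note = 12; dotted eighth rest = 6.
Adding: 6 + 12 + 48 + 12 + 6 + 48 + 4 + 3 + 12 + 6 = 157 thirty-second notes.

157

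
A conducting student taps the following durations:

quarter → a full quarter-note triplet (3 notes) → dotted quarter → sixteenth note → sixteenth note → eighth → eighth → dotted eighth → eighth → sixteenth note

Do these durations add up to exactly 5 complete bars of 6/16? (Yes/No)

One bar of 6/16 = 6 sixteenth notes, so 5 bars = 30.
Express everything in sixteenth notes: quarter = 4; a full quarter-note triplet (3 notes) (three triplet quarters span one half) = 8; dotted quarter = 6; sixteenth note = 1; sixteenth note = 1; eighth = 2; eighth = 2; dotted eighth = 3; eighth = 2; sixteenth note = 1.
Total: 4 + 8 + 6 + 1 + 1 + 2 + 2 + 3 + 2 + 1 = 30.
30 equals 30, so the answer is Yes.

Yes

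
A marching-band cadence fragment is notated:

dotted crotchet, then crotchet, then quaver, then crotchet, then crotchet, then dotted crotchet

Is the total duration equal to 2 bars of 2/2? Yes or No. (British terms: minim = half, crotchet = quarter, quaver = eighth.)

No

One bar of 2/2 = 8 eighth notes, so 2 bars = 16.
Each duration in eighth notes: dotted crotchet = 3; crotchet = 2; quaver = 1; crotchet = 2; crotchet = 2; dotted crotchet = 3.
Sum: 3 + 2 + 1 + 2 + 2 + 3 = 13.
13 falls short of 16, so the answer is No.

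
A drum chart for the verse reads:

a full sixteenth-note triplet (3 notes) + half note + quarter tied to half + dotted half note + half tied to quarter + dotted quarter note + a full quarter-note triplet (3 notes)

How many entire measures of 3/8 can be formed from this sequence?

10

One bar of 3/8 = 3 eighth notes.
Express everything in eighth notes: a full sixteenth-note triplet (3 notes) (three triplet sixteenths span one eighth) = 1; half note = 4; quarter tied to half (quarter + half) = 6; dotted half note = 6; half tied to quarter (half + quarter) = 6; dotted quarter note = 3; a full quarter-note triplet (3 notes) (three triplet quarters span one half) = 4.
Altogether 1 + 4 + 6 + 6 + 6 + 3 + 4 = 30.
30 ÷ 3 = 10 complete bars with 0 left over.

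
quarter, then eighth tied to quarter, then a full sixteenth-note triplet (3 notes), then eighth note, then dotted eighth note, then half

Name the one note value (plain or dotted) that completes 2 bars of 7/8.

dotted eighth note

2 bars of 7/8 = 28 sixteenth notes.
Each duration in sixteenth notes: quarter = 4; eighth tied to quarter (eighth + quarter) = 6; a full sixteenth-note triplet (3 notes) (three triplet sixteenths span one eighth) = 2; eighth note = 2; dotted eighth note = 3; half = 8.
Sum: 4 + 6 + 2 + 2 + 3 + 8 = 25.
Remaining: 28 − 25 = 3 sixteenth notes, which is a dotted eighth note.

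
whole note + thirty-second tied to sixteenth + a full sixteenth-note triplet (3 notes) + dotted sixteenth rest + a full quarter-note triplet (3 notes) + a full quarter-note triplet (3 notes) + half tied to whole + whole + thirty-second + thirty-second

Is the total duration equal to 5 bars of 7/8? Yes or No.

No

One bar of 7/8 = 28 thirty-second notes, so 5 bars = 140.
Each duration in thirty-second notes: whole note = 32; thirty-second tied to sixteenth (thirty-second + sixteenth) = 3; a full sixteenth-note triplet (3 notes) (three triplet sixteenths span one eighth) = 4; dotted sixteenth rest = 3; a full quarter-note triplet (3 notes) (three triplet quarters span one half) = 16; a full quarter-note triplet (3 notes) (three triplet quarters span one half) = 16; half tied to whole (half + whole) = 48; whole = 32; thirty-second = 1; thirty-second = 1.
Total: 32 + 3 + 4 + 3 + 16 + 16 + 48 + 32 + 1 + 1 = 156.
156 exceeds 140, so the answer is No.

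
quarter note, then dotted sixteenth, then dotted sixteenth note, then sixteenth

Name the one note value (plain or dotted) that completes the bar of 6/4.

The bar of 6/4 = 48 thirty-second notes.
In thirty-second notes: quarter note = 8; dotted sixteenth = 3; dotted sixteenth note = 3; sixteenth = 2.
Total: 8 + 3 + 3 + 2 = 16.
Remaining: 48 − 16 = 32 thirty-second notes, which is a whole note.

whole note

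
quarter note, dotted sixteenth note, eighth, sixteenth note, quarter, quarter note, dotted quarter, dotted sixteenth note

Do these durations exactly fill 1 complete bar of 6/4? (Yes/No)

Yes

One bar of 6/4 = 48 thirty-second notes.
In thirty-second notes: quarter note = 8; dotted sixteenth note = 3; eighth = 4; sixteenth note = 2; quarter = 8; quarter note = 8; dotted quarter = 12; dotted sixteenth note = 3.
Total: 8 + 3 + 4 + 2 + 8 + 8 + 12 + 3 = 48.
48 equals 48, so the answer is Yes.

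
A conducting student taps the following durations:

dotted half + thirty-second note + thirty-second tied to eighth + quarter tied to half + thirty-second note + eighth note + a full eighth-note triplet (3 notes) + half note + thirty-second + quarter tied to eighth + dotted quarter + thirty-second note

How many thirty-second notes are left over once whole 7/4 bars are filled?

53

One bar of 7/4 = 56 thirty-second notes.
Each duration in thirty-second notes: dotted half = 24; thirty-second note = 1; thirty-second tied to eighth (thirty-second + eighth) = 5; quarter tied to half (quarter + half) = 24; thirty-second note = 1; eighth note = 4; a full eighth-note triplet (3 notes) (three triplet eighths span one quarter) = 8; half note = 16; thirty-second = 1; quarter tied to eighth (quarter + eighth) = 12; dotted quarter = 12; thirty-second note = 1.
Adding: 24 + 1 + 5 + 24 + 1 + 4 + 8 + 16 + 1 + 12 + 12 + 1 = 109.
109 ÷ 56 = 1 complete bar with 53 thirty-second notes remaining.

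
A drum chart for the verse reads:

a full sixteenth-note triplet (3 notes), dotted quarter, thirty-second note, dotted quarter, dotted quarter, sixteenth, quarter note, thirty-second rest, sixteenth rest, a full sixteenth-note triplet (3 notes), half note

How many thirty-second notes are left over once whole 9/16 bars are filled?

One bar of 9/16 = 18 thirty-second notes.
Working in thirty-second notes: a full sixteenth-note triplet (3 notes) (three triplet sixteenths span one eighth) = 4; dotted quarter = 12; thirty-second note = 1; dotted quarter = 12; dotted quarter = 12; sixteenth = 2; quarter note = 8; thirty-second rest = 1; sixteenth rest = 2; a full sixteenth-note triplet (3 notes) (three triplet sixteenths span one eighth) = 4; half note = 16.
Total: 4 + 12 + 1 + 12 + 12 + 2 + 8 + 1 + 2 + 4 + 16 = 74.
74 ÷ 18 = 4 complete bars with 2 thirty-second notes remaining.

2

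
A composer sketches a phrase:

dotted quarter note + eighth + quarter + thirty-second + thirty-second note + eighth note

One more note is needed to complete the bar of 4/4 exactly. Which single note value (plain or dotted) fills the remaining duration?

The bar of 4/4 = 32 thirty-second notes.
Working in thirty-second notes: dotted quarter note = 12; eighth = 4; quarter = 8; thirty-second = 1; thirty-second note = 1; eighth note = 4.
Total: 12 + 4 + 8 + 1 + 1 + 4 = 30.
Remaining: 32 − 30 = 2 thirty-second notes, which is a sixteenth note.

sixteenth note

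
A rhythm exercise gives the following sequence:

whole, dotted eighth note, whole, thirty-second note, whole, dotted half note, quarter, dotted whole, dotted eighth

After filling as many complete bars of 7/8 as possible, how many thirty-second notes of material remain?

21

One bar of 7/8 = 28 thirty-second notes.
Working in thirty-second notes: whole = 32; dotted eighth note = 6; whole = 32; thirty-second note = 1; whole = 32; dotted half note = 24; quarter = 8; dotted whole = 48; dotted eighth = 6.
Total: 32 + 6 + 32 + 1 + 32 + 24 + 8 + 48 + 6 = 189.
189 ÷ 28 = 6 complete bars with 21 thirty-second notes remaining.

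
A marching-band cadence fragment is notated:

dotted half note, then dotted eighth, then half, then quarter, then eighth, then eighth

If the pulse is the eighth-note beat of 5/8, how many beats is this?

One eighth-note beat = 2 sixteenth notes.
Each duration in sixteenth notes: dotted half note = 12; dotted eighth = 3; half = 8; quarter = 4; eighth = 2; eighth = 2.
Sum: 12 + 3 + 8 + 4 + 2 + 2 = 31.
31 ÷ 2 = 15.5 beats.

15.5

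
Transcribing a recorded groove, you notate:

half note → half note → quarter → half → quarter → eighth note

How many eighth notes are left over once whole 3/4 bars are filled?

5

One bar of 3/4 = 6 eighth notes.
In eighth notes: half note = 4; half note = 4; quarter = 2; half = 4; quarter = 2; eighth note = 1.
Adding: 4 + 4 + 2 + 4 + 2 + 1 = 17.
17 ÷ 6 = 2 complete bars with 5 eighth notes remaining.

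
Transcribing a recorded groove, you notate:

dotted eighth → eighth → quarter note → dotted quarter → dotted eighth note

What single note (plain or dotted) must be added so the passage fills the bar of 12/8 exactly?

dotted quarter note

The bar of 12/8 = 24 sixteenth notes.
In sixteenth notes: dotted eighth = 3; eighth = 2; quarter note = 4; dotted quarter = 6; dotted eighth note = 3.
Total: 3 + 2 + 4 + 6 + 3 = 18.
Remaining: 24 − 18 = 6 sixteenth notes, which is a dotted quarter note.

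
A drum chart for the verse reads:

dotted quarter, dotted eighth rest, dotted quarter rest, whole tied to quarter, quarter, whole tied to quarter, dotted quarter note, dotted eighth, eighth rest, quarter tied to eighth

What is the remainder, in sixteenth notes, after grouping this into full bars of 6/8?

4

One bar of 6/8 = 12 sixteenth notes.
In sixteenth notes: dotted quarter = 6; dotted eighth rest = 3; dotted quarter rest = 6; whole tied to quarter (whole + quarter) = 20; quarter = 4; whole tied to quarter (whole + quarter) = 20; dotted quarter note = 6; dotted eighth = 3; eighth rest = 2; quarter tied to eighth (quarter + eighth) = 6.
Altogether 6 + 3 + 6 + 20 + 4 + 20 + 6 + 3 + 2 + 6 = 76.
76 ÷ 12 = 6 complete bars with 4 sixteenth notes remaining.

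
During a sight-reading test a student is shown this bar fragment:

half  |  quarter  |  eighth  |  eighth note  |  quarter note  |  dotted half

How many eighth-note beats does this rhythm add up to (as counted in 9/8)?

One eighth-note beat = 2 sixteenth notes.
In sixteenth notes: half = 8; quarter = 4; eighth = 2; eighth note = 2; quarter note = 4; dotted half = 12.
Total: 8 + 4 + 2 + 2 + 4 + 12 = 32.
32 ÷ 2 = 16 beats.

16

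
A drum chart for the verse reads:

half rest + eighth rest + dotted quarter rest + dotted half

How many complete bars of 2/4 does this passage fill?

3

One bar of 2/4 = 4 eighth notes.
Express everything in eighth notes: half rest = 4; eighth rest = 1; dotted quarter rest = 3; dotted half = 6.
Altogether 4 + 1 + 3 + 6 = 14.
14 ÷ 4 = 3 complete bars with 2 left over.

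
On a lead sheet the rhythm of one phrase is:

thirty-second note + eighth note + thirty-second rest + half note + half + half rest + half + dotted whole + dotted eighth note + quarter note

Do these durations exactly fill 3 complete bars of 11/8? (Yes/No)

One bar of 11/8 = 44 thirty-second notes, so 3 bars = 132.
Each duration in thirty-second notes: thirty-second note = 1; eighth note = 4; thirty-second rest = 1; half note = 16; half = 16; half rest = 16; half = 16; dotted whole = 48; dotted eighth note = 6; quarter note = 8.
Sum: 1 + 4 + 1 + 16 + 16 + 16 + 16 + 48 + 6 + 8 = 132.
132 equals 132, so the answer is Yes.

Yes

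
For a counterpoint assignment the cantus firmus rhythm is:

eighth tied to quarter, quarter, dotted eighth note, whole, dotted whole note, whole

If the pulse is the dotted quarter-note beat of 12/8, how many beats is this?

One dotted quarter-note beat = 6 sixteenth notes.
Express everything in sixteenth notes: eighth tied to quarter (eighth + quarter) = 6; quarter = 4; dotted eighth note = 3; whole = 16; dotted whole note = 24; whole = 16.
Sum: 6 + 4 + 3 + 16 + 24 + 16 = 69.
69 ÷ 6 = 11.5 beats.

11.5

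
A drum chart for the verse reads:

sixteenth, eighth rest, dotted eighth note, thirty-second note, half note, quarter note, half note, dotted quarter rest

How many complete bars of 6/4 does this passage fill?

1

One bar of 6/4 = 48 thirty-second notes.
Working in thirty-second notes: sixteenth = 2; eighth rest = 4; dotted eighth note = 6; thirty-second note = 1; half note = 16; quarter note = 8; half note = 16; dotted quarter rest = 12.
Adding: 2 + 4 + 6 + 1 + 16 + 8 + 16 + 12 = 65.
65 ÷ 48 = 1 complete bar with 17 left over.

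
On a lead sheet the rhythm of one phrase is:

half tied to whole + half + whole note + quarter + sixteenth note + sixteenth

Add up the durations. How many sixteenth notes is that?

54

In sixteenth notes: half tied to whole (half + whole) = 24; half = 8; whole note = 16; quarter = 4; sixteenth note = 1; sixteenth = 1.
Altogether 24 + 8 + 16 + 4 + 1 + 1 = 54 sixteenth notes.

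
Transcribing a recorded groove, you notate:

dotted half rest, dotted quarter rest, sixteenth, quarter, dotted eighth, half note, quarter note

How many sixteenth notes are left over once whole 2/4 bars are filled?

One bar of 2/4 = 8 sixteenth notes.
Express everything in sixteenth notes: dotted half rest = 12; dotted quarter rest = 6; sixteenth = 1; quarter = 4; dotted eighth = 3; half note = 8; quarter note = 4.
Total: 12 + 6 + 1 + 4 + 3 + 8 + 4 = 38.
38 ÷ 8 = 4 complete bars with 6 sixteenth notes remaining.

6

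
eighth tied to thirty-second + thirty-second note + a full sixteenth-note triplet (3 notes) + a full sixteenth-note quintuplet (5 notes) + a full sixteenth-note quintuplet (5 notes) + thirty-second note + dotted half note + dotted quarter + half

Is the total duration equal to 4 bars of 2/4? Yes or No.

One bar of 2/4 = 16 thirty-second notes, so 4 bars = 64.
Express everything in thirty-second notes: eighth tied to thirty-second (eighth + thirty-second) = 5; thirty-second note = 1; a full sixteenth-note triplet (3 notes) (three triplet sixteenths span one eighth) = 4; a full sixteenth-note quintuplet (5 notes) (five quintuplet sixteenths span one quarter) = 8; a full sixteenth-note quintuplet (5 notes) (five quintuplet sixteenths span one quarter) = 8; thirty-second note = 1; dotted half note = 24; dotted quarter = 12; half = 16.
Sum: 5 + 1 + 4 + 8 + 8 + 1 + 24 + 12 + 16 = 79.
79 exceeds 64, so the answer is No.

No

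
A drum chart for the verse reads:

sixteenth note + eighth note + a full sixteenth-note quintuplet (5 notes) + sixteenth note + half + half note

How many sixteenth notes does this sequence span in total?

24

In sixteenth notes: sixteenth note = 1; eighth note = 2; a full sixteenth-note quintuplet (5 notes) (five quintuplet sixteenths span one quarter) = 4; sixteenth note = 1; half = 8; half note = 8.
Adding: 1 + 2 + 4 + 1 + 8 + 8 = 24 sixteenth notes.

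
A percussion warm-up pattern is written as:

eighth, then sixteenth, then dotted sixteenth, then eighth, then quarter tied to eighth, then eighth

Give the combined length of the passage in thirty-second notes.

29

Each duration in thirty-second notes: eighth = 4; sixteenth = 2; dotted sixteenth = 3; eighth = 4; quarter tied to eighth (quarter + eighth) = 12; eighth = 4.
Altogether 4 + 2 + 3 + 4 + 12 + 4 = 29 thirty-second notes.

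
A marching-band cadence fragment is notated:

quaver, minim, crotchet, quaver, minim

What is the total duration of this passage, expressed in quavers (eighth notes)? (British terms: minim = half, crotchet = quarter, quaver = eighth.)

Convert each value to eighth notes: quaver = 1; minim = 4; crotchet = 2; quaver = 1; minim = 4.
Adding: 1 + 4 + 2 + 1 + 4 = 12 eighth notes.

12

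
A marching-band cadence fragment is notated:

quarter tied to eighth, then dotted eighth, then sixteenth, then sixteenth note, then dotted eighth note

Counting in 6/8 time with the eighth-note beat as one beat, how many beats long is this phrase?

One eighth-note beat = 2 sixteenth notes.
Working in sixteenth notes: quarter tied to eighth (quarter + eighth) = 6; dotted eighth = 3; sixteenth = 1; sixteenth note = 1; dotted eighth note = 3.
Total: 6 + 3 + 1 + 1 + 3 = 14.
14 ÷ 2 = 7 beats.

7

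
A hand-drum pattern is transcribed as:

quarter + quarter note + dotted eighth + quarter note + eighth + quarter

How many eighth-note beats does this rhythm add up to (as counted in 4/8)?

One eighth-note beat = 2 sixteenth notes.
Each duration in sixteenth notes: quarter = 4; quarter note = 4; dotted eighth = 3; quarter note = 4; eighth = 2; quarter = 4.
Altogether 4 + 4 + 3 + 4 + 2 + 4 = 21.
21 ÷ 2 = 10.5 beats.

10.5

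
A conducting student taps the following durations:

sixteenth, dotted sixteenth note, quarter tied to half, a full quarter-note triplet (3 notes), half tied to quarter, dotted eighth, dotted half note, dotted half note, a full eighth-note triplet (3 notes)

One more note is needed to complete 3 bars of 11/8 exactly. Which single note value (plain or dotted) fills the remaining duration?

thirty-second note

3 bars of 11/8 = 132 thirty-second notes.
Express everything in thirty-second notes: sixteenth = 2; dotted sixteenth note = 3; quarter tied to half (quarter + half) = 24; a full quarter-note triplet (3 notes) (three triplet quarters span one half) = 16; half tied to quarter (half + quarter) = 24; dotted eighth = 6; dotted half note = 24; dotted half note = 24; a full eighth-note triplet (3 notes) (three triplet eighths span one quarter) = 8.
Sum: 2 + 3 + 24 + 16 + 24 + 6 + 24 + 24 + 8 = 131.
Remaining: 132 − 131 = 1 thirty-second note, which is a thirty-second note.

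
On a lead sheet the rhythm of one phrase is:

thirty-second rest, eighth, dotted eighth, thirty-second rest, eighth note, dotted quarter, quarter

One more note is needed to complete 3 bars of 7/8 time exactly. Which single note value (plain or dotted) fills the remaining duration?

3 bars of 7/8 = 84 thirty-second notes.
In thirty-second notes: thirty-second rest = 1; eighth = 4; dotted eighth = 6; thirty-second rest = 1; eighth note = 4; dotted quarter = 12; quarter = 8.
Adding: 1 + 4 + 6 + 1 + 4 + 12 + 8 = 36.
Remaining: 84 − 36 = 48 thirty-second notes, which is a dotted whole note.

dotted whole note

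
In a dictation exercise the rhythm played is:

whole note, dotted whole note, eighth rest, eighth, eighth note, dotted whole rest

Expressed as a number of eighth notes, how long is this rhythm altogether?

35

Working in eighth notes: whole note = 8; dotted whole note = 12; eighth rest = 1; eighth = 1; eighth note = 1; dotted whole rest = 12.
Total: 8 + 12 + 1 + 1 + 1 + 12 = 35 eighth notes.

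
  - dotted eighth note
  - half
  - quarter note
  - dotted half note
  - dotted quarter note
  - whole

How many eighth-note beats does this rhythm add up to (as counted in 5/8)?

24.5

One eighth-note beat = 2 sixteenth notes.
Express everything in sixteenth notes: dotted eighth note = 3; half = 8; quarter note = 4; dotted half note = 12; dotted quarter note = 6; whole = 16.
Sum: 3 + 8 + 4 + 12 + 6 + 16 = 49.
49 ÷ 2 = 24.5 beats.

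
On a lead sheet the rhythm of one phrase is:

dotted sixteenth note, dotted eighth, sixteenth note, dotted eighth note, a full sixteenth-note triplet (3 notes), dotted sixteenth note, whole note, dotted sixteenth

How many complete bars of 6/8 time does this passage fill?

2

One bar of 6/8 = 24 thirty-second notes.
In thirty-second notes: dotted sixteenth note = 3; dotted eighth = 6; sixteenth note = 2; dotted eighth note = 6; a full sixteenth-note triplet (3 notes) (three triplet sixteenths span one eighth) = 4; dotted sixteenth note = 3; whole note = 32; dotted sixteenth = 3.
Altogether 3 + 6 + 2 + 6 + 4 + 3 + 32 + 3 = 59.
59 ÷ 24 = 2 complete bars with 11 left over.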